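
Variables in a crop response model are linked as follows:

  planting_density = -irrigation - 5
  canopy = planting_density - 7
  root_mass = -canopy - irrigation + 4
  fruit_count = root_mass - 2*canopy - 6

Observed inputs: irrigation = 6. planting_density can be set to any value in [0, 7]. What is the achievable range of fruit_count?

Intervening on planting_density fixes its value directly, overriding its dependence on irrigation.
Substituting into the root_mass equation gives root_mass = -planting_density + 5.
So fruit_count = -3*planting_density + 13.
Linear in planting_density, so extremes are at the endpoints: planting_density = 0 gives fruit_count = 13; planting_density = 7 gives fruit_count = -8.

-8 to 13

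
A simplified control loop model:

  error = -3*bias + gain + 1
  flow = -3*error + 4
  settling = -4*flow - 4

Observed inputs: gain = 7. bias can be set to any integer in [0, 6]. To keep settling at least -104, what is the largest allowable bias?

bias = 5

Substituting into the error equation gives error = -3*bias + 8.
Substituting into the flow equation gives flow = 9*bias - 20.
This gives settling = -36*bias + 76.
Require -36*bias + 76 ≥ -104, so bias ≤ 5.
The largest integer in [0, 6] satisfying this is 5.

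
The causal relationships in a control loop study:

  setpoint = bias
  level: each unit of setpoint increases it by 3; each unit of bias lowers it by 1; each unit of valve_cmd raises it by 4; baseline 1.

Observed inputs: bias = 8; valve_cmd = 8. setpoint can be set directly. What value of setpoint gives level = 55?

Intervening on setpoint fixes its value directly, overriding its dependence on bias.
Substituting into the level equation gives level = 3*setpoint + 25.
Solve 3*setpoint + 25 = 55: setpoint = (55 - 25) / 3 = 10.

setpoint = 10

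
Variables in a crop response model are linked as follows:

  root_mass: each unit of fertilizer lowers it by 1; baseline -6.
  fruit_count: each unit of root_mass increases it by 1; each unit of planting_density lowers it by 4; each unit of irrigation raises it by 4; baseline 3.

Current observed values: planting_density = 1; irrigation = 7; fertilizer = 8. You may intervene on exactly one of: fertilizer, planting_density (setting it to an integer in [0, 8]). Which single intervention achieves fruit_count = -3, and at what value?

Intervening on fertilizer: fruit_count = -fertilizer + 21. Reaching -3 requires fertilizer = 24, outside [0, 8].
Intervening on planting_density: with other inputs at their observed values, fruit_count = -4*planting_density + 17. Solving for -3 gives planting_density = 5, within [0, 8].

set planting_density = 5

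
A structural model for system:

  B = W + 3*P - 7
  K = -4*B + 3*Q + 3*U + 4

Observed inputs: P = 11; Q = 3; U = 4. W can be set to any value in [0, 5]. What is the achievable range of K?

Substituting into the B equation gives B = W + 26.
Substituting into the K equation gives K = -4*W - 79.
Linear in W, so extremes are at the endpoints: W = 0 gives K = -79; W = 5 gives K = -99.

-99 to -79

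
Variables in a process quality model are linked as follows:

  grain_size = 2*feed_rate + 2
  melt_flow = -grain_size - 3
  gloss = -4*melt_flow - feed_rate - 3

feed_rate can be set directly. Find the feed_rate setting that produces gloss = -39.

feed_rate = -8

Substituting into the melt_flow equation gives melt_flow = -2*feed_rate - 5.
Substituting into the gloss equation gives gloss = 7*feed_rate + 17.
Solve 7*feed_rate + 17 = -39: feed_rate = (-39 - 17) / 7 = -8.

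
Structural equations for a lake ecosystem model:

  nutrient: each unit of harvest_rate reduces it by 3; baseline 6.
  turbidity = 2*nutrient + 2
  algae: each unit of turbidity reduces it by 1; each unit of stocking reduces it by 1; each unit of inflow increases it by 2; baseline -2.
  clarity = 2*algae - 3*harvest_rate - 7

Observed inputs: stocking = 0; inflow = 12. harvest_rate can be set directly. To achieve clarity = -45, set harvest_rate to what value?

Substituting into the turbidity equation gives turbidity = -6*harvest_rate + 14.
algae becomes 6*harvest_rate + 8.
Substituting into the clarity equation gives clarity = 9*harvest_rate + 9.
Solve 9*harvest_rate + 9 = -45: harvest_rate = (-45 - 9) / 9 = -6.

harvest_rate = -6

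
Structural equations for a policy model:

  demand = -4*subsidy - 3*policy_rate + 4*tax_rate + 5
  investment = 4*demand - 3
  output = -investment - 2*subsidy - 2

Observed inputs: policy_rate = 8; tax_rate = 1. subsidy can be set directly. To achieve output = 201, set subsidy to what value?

Substituting into the demand equation gives demand = -4*subsidy - 15.
Substituting into the investment equation gives investment = -16*subsidy - 63.
output becomes 14*subsidy + 61.
Solve 14*subsidy + 61 = 201: subsidy = (201 - 61) / 14 = 10.

subsidy = 10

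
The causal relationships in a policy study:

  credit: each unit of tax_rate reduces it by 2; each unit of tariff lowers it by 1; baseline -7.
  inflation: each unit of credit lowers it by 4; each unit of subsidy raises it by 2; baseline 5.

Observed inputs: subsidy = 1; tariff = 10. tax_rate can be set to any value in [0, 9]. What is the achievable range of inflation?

75 to 147

Substituting into the credit equation gives credit = -2*tax_rate - 17.
inflation becomes 8*tax_rate + 75.
Linear in tax_rate, so extremes are at the endpoints: tax_rate = 0 gives inflation = 75; tax_rate = 9 gives inflation = 147.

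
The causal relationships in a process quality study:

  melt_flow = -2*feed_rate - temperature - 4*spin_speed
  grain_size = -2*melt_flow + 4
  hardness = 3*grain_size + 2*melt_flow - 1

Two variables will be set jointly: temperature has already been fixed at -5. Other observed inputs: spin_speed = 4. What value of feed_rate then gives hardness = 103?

With temperature held at -5:
Substituting into the melt_flow equation gives melt_flow = -2*feed_rate - 11.
Substituting into the grain_size equation gives grain_size = 4*feed_rate + 26.
hardness becomes 8*feed_rate + 55.
Solve 8*feed_rate + 55 = 103: feed_rate = (103 - 55) / 8 = 6.

feed_rate = 6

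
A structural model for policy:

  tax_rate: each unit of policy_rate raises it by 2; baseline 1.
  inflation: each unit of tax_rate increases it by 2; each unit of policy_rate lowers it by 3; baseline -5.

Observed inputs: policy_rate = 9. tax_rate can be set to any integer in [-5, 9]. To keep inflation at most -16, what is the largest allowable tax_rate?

Intervening on tax_rate fixes its value directly, overriding its dependence on policy_rate.
Substituting into the inflation equation gives inflation = 2*tax_rate - 32.
Require 2*tax_rate - 32 ≤ -16, so tax_rate ≤ 8.
The largest integer in [-5, 9] satisfying this is 8.

tax_rate = 8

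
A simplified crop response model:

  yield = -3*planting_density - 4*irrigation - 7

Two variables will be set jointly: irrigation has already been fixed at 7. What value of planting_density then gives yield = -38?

With irrigation held at 7:
Substituting into the yield equation gives yield = -3*planting_density - 35.
Solve -3*planting_density - 35 = -38: planting_density = (-38 + 35) / -3 = 1.

planting_density = 1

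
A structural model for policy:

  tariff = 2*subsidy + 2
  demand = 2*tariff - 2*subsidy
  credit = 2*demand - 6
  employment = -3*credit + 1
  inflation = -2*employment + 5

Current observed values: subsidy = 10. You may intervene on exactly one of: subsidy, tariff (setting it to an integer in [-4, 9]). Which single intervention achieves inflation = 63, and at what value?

set subsidy = 2

Intervening on subsidy: with other inputs at their observed values, inflation = 24*subsidy + 15. Solving for 63 gives subsidy = 2, within [-4, 9].
Intervening on tariff: inflation = 24*tariff - 273. Reaching 63 requires tariff = 14, outside [-4, 9].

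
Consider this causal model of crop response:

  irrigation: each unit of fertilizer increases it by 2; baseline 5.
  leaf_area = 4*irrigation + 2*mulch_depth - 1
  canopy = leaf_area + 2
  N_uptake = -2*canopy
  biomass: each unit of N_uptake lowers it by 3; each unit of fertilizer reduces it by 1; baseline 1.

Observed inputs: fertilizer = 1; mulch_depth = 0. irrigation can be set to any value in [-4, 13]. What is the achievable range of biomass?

-90 to 318

Intervening on irrigation fixes its value directly, overriding its dependence on fertilizer.
Substituting into the leaf_area equation gives leaf_area = 4*irrigation - 1.
canopy becomes 4*irrigation + 1.
N_uptake becomes -8*irrigation - 2.
Substituting into the biomass equation gives biomass = 24*irrigation + 6.
Linear in irrigation, so extremes are at the endpoints: irrigation = -4 gives biomass = -90; irrigation = 13 gives biomass = 318.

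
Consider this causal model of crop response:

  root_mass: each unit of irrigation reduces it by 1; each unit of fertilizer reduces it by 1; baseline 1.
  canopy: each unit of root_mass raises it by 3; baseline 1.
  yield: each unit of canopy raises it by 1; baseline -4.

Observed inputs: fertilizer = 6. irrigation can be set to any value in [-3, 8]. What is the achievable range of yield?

Substituting into the root_mass equation gives root_mass = -irrigation - 5.
Substituting into the canopy equation gives canopy = -3*irrigation - 14.
This gives yield = -3*irrigation - 18.
Linear in irrigation, so extremes are at the endpoints: irrigation = -3 gives yield = -9; irrigation = 8 gives yield = -42.

-42 to -9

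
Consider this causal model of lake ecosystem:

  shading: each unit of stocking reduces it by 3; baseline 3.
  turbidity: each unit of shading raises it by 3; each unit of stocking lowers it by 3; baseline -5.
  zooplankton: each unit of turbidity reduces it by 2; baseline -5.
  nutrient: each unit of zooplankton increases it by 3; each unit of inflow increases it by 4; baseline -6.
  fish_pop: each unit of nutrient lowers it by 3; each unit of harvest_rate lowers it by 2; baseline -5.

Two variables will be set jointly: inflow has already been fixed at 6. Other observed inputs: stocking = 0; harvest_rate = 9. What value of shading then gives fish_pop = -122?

With inflow held at 6:
Intervening on shading fixes its value directly, overriding its dependence on stocking.
Substituting into the turbidity equation gives turbidity = 3*shading - 5.
zooplankton becomes -6*shading + 5.
Substituting into the nutrient equation gives nutrient = -18*shading + 33.
fish_pop becomes 54*shading - 122.
Solve 54*shading - 122 = -122: shading = (-122 + 122) / 54 = 0.

shading = 0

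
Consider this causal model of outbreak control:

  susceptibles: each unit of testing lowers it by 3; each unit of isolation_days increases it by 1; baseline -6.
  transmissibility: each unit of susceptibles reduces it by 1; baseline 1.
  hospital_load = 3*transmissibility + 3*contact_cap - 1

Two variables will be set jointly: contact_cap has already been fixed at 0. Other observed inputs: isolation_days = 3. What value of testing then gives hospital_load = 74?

testing = 7

With contact_cap held at 0:
Substituting into the susceptibles equation gives susceptibles = -3*testing - 3.
So transmissibility = 3*testing + 4.
Substituting into the hospital_load equation gives hospital_load = 9*testing + 11.
Solve 9*testing + 11 = 74: testing = (74 - 11) / 9 = 7.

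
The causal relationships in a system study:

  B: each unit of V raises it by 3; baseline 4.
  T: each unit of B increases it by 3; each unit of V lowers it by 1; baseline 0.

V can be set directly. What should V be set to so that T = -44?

Substituting into the T equation gives T = 8*V + 12.
Solve 8*V + 12 = -44: V = (-44 - 12) / 8 = -7.

V = -7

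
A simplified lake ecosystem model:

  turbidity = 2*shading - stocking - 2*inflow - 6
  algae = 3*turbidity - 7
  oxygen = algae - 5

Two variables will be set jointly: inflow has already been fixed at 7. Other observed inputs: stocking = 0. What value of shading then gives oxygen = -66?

shading = 1

With inflow held at 7:
Substituting into the turbidity equation gives turbidity = 2*shading - 20.
Substituting into the algae equation gives algae = 6*shading - 67.
Substituting into the oxygen equation gives oxygen = 6*shading - 72.
Solve 6*shading - 72 = -66: shading = (-66 + 72) / 6 = 1.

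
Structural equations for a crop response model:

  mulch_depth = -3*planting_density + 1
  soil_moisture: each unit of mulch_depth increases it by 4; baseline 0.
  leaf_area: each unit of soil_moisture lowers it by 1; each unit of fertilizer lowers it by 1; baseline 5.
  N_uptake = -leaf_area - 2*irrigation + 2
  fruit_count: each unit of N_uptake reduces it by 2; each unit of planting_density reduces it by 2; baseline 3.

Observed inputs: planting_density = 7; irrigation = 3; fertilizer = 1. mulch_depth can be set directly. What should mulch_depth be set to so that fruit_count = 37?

mulch_depth = -4

Intervening on mulch_depth fixes its value directly, overriding its dependence on planting_density.
Substituting into the leaf_area equation gives leaf_area = -4*mulch_depth + 4.
Substituting into the N_uptake equation gives N_uptake = 4*mulch_depth - 8.
fruit_count becomes -8*mulch_depth + 5.
Solve -8*mulch_depth + 5 = 37: mulch_depth = (37 - 5) / -8 = -4.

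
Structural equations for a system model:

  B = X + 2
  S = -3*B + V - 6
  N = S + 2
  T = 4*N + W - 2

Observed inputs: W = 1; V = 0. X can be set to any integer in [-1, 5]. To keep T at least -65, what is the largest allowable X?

Substituting into the S equation gives S = -3*X - 12.
Substituting into the N equation gives N = -3*X - 10.
Substituting into the T equation gives T = -12*X - 41.
Require -12*X - 41 ≥ -65, so X ≤ 2.
The largest integer in [-1, 5] satisfying this is 2.

X = 2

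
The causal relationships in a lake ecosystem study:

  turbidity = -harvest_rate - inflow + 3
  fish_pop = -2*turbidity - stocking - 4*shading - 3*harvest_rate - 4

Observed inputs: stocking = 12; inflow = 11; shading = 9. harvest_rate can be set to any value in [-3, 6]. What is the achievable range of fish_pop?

Substituting into the turbidity equation gives turbidity = -harvest_rate - 8.
So fish_pop = -harvest_rate - 36.
Linear in harvest_rate, so extremes are at the endpoints: harvest_rate = -3 gives fish_pop = -33; harvest_rate = 6 gives fish_pop = -42.

-42 to -33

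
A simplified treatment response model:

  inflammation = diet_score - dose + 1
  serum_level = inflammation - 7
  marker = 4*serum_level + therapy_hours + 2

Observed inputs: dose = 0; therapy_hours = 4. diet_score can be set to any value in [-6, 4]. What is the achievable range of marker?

-42 to -2

Substituting into the inflammation equation gives inflammation = diet_score + 1.
Substituting into the serum_level equation gives serum_level = diet_score - 6.
Substituting into the marker equation gives marker = 4*diet_score - 18.
Linear in diet_score, so extremes are at the endpoints: diet_score = -6 gives marker = -42; diet_score = 4 gives marker = -2.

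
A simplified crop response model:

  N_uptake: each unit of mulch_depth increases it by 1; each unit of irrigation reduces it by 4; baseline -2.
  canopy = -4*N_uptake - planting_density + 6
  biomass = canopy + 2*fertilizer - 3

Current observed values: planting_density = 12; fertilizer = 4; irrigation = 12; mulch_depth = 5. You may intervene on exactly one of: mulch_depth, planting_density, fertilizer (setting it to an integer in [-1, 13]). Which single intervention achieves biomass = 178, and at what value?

set planting_density = 13

Intervening on mulch_depth: biomass = -4*mulch_depth + 199. Reaching 178 requires mulch_depth = 21/4, not an integer.
Intervening on planting_density: with other inputs at their observed values, biomass = -planting_density + 191. Solving for 178 gives planting_density = 13, within [-1, 13].
Intervening on fertilizer: biomass = 2*fertilizer + 171. Reaching 178 requires fertilizer = 7/2, not an integer.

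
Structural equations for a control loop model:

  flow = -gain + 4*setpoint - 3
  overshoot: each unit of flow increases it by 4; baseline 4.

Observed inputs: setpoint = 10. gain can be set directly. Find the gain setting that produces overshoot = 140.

gain = 3

Substituting into the flow equation gives flow = -gain + 37.
So overshoot = -4*gain + 152.
Solve -4*gain + 152 = 140: gain = (140 - 152) / -4 = 3.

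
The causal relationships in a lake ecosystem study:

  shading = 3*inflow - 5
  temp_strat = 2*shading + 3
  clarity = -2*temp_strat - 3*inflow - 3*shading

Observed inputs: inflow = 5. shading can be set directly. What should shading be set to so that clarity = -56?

Intervening on shading fixes its value directly, overriding its dependence on inflow.
Substituting into the clarity equation gives clarity = -7*shading - 21.
Solve -7*shading - 21 = -56: shading = (-56 + 21) / -7 = 5.

shading = 5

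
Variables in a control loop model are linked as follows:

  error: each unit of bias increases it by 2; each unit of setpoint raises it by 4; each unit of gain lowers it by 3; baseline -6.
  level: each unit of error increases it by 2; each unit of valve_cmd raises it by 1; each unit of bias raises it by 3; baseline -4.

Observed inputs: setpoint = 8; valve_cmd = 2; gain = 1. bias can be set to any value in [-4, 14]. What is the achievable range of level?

16 to 142

Substituting into the error equation gives error = 2*bias + 23.
Substituting into the level equation gives level = 7*bias + 44.
Linear in bias, so extremes are at the endpoints: bias = -4 gives level = 16; bias = 14 gives level = 142.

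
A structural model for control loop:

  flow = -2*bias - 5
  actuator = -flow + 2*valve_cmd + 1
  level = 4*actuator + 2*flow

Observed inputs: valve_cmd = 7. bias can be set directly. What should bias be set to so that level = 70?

Substituting into the actuator equation gives actuator = 2*bias + 20.
Substituting into the level equation gives level = 4*bias + 70.
Solve 4*bias + 70 = 70: bias = (70 - 70) / 4 = 0.

bias = 0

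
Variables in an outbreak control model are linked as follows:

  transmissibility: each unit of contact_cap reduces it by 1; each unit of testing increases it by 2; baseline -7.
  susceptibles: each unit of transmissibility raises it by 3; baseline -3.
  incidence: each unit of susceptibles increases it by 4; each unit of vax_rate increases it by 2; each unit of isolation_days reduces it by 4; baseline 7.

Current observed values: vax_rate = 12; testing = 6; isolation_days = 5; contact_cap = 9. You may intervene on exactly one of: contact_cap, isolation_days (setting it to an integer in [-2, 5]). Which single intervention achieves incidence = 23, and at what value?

set contact_cap = 3

Intervening on contact_cap: with other inputs at their observed values, incidence = -12*contact_cap + 59. Solving for 23 gives contact_cap = 3, within [-2, 5].
Intervening on isolation_days: incidence = -4*isolation_days - 29. Reaching 23 requires isolation_days = -13, outside [-2, 5].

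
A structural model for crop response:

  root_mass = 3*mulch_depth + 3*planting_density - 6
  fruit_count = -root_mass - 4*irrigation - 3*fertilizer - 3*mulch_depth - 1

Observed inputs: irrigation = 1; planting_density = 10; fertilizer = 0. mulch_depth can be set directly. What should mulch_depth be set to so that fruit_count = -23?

mulch_depth = -1

Substituting into the root_mass equation gives root_mass = 3*mulch_depth + 24.
Substituting into the fruit_count equation gives fruit_count = -6*mulch_depth - 29.
Solve -6*mulch_depth - 29 = -23: mulch_depth = (-23 + 29) / -6 = -1.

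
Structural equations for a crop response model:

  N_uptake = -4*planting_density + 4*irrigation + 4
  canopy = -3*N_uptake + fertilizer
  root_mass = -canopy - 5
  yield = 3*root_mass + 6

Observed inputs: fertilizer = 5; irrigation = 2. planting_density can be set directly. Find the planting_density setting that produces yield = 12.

Substituting into the N_uptake equation gives N_uptake = -4*planting_density + 12.
Substituting into the canopy equation gives canopy = 12*planting_density - 31.
Substituting into the root_mass equation gives root_mass = -12*planting_density + 26.
So yield = -36*planting_density + 84.
Solve -36*planting_density + 84 = 12: planting_density = (12 - 84) / -36 = 2.

planting_density = 2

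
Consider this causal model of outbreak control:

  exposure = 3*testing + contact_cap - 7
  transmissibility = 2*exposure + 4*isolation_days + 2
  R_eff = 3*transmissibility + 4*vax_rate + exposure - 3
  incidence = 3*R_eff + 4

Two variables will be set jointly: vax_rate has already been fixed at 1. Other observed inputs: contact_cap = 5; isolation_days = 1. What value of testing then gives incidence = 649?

testing = 10

With vax_rate held at 1:
Substituting into the exposure equation gives exposure = 3*testing - 2.
This gives transmissibility = 6*testing + 2.
Substituting into the R_eff equation gives R_eff = 21*testing + 5.
This gives incidence = 63*testing + 19.
Solve 63*testing + 19 = 649: testing = (649 - 19) / 63 = 10.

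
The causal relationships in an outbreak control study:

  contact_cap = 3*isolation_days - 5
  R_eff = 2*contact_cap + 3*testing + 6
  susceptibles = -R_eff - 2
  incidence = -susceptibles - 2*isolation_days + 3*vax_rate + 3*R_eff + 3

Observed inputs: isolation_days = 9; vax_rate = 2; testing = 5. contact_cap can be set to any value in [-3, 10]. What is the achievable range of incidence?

Intervening on contact_cap fixes its value directly, overriding its dependence on isolation_days.
Substituting into the R_eff equation gives R_eff = 2*contact_cap + 21.
susceptibles becomes -2*contact_cap - 23.
Substituting into the incidence equation gives incidence = 8*contact_cap + 77.
Linear in contact_cap, so extremes are at the endpoints: contact_cap = -3 gives incidence = 53; contact_cap = 10 gives incidence = 157.

53 to 157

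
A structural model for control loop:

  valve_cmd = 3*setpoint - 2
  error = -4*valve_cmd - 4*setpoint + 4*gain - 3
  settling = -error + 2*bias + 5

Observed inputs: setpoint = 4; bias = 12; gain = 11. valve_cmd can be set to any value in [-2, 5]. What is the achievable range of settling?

-4 to 24

Intervening on valve_cmd fixes its value directly, overriding its dependence on setpoint.
Substituting into the error equation gives error = -4*valve_cmd + 25.
settling becomes 4*valve_cmd + 4.
Linear in valve_cmd, so extremes are at the endpoints: valve_cmd = -2 gives settling = -4; valve_cmd = 5 gives settling = 24.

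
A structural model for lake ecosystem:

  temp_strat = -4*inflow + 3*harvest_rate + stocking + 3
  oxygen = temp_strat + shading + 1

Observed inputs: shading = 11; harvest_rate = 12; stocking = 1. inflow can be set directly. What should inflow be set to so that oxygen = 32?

Substituting into the temp_strat equation gives temp_strat = -4*inflow + 40.
Substituting into the oxygen equation gives oxygen = -4*inflow + 52.
Solve -4*inflow + 52 = 32: inflow = (32 - 52) / -4 = 5.

inflow = 5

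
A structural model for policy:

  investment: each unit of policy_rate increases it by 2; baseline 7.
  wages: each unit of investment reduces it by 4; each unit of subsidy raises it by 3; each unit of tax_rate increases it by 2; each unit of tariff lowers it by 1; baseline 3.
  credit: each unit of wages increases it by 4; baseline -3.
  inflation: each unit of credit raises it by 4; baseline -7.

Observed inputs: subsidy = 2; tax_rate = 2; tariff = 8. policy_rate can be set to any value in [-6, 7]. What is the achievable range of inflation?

-1283 to 381

Substituting into the wages equation gives wages = -8*policy_rate - 23.
Substituting into the credit equation gives credit = -32*policy_rate - 95.
inflation becomes -128*policy_rate - 387.
Linear in policy_rate, so extremes are at the endpoints: policy_rate = -6 gives inflation = 381; policy_rate = 7 gives inflation = -1283.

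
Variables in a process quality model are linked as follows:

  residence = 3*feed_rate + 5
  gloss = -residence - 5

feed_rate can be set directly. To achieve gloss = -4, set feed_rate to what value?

feed_rate = -2

Substituting into the gloss equation gives gloss = -3*feed_rate - 10.
Solve -3*feed_rate - 10 = -4: feed_rate = (-4 + 10) / -3 = -2.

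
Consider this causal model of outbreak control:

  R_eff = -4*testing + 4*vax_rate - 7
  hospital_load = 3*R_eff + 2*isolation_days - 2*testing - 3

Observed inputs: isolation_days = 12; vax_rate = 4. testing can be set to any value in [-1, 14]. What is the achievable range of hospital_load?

Substituting into the R_eff equation gives R_eff = -4*testing + 9.
Substituting into the hospital_load equation gives hospital_load = -14*testing + 48.
Linear in testing, so extremes are at the endpoints: testing = -1 gives hospital_load = 62; testing = 14 gives hospital_load = -148.

-148 to 62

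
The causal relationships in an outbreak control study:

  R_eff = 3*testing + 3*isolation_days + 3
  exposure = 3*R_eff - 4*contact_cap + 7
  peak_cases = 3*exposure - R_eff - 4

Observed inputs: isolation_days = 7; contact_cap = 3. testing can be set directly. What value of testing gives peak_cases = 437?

Substituting into the R_eff equation gives R_eff = 3*testing + 24.
Substituting into the exposure equation gives exposure = 9*testing + 67.
This gives peak_cases = 24*testing + 173.
Solve 24*testing + 173 = 437: testing = (437 - 173) / 24 = 11.

testing = 11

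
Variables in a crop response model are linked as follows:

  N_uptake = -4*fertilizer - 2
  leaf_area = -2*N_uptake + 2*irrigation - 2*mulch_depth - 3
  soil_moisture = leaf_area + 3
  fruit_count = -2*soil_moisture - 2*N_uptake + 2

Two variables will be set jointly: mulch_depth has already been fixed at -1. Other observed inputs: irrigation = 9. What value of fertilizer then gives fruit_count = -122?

fertilizer = 10

With mulch_depth held at -1:
Substituting into the leaf_area equation gives leaf_area = 8*fertilizer + 21.
Substituting into the soil_moisture equation gives soil_moisture = 8*fertilizer + 24.
fruit_count becomes -8*fertilizer - 42.
Solve -8*fertilizer - 42 = -122: fertilizer = (-122 + 42) / -8 = 10.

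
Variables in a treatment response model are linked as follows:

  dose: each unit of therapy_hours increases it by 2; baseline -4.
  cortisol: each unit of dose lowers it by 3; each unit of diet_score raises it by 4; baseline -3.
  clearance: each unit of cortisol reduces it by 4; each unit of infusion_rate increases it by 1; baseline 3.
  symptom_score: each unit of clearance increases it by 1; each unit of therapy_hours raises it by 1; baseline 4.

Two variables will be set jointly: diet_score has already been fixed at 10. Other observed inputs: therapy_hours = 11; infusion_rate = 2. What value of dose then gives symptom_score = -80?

With diet_score held at 10:
Intervening on dose fixes its value directly, overriding its dependence on therapy_hours.
Substituting into the cortisol equation gives cortisol = -3*dose + 37.
Substituting into the clearance equation gives clearance = 12*dose - 143.
So symptom_score = 12*dose - 128.
Solve 12*dose - 128 = -80: dose = (-80 + 128) / 12 = 4.

dose = 4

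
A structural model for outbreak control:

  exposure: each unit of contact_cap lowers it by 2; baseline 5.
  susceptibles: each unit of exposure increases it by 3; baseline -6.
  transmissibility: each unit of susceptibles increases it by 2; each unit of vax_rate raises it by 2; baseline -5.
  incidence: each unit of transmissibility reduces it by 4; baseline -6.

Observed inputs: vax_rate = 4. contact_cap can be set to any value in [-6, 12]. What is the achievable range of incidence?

Substituting into the susceptibles equation gives susceptibles = -6*contact_cap + 9.
Substituting into the transmissibility equation gives transmissibility = -12*contact_cap + 21.
Substituting into the incidence equation gives incidence = 48*contact_cap - 90.
Linear in contact_cap, so extremes are at the endpoints: contact_cap = -6 gives incidence = -378; contact_cap = 12 gives incidence = 486.

-378 to 486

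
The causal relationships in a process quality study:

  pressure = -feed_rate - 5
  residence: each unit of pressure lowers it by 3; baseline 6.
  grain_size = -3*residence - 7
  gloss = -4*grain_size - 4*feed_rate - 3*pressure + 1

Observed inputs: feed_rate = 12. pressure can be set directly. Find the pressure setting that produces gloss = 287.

pressure = -6

Intervening on pressure fixes its value directly, overriding its dependence on feed_rate.
Substituting into the grain_size equation gives grain_size = 9*pressure - 25.
Substituting into the gloss equation gives gloss = -39*pressure + 53.
Solve -39*pressure + 53 = 287: pressure = (287 - 53) / -39 = -6.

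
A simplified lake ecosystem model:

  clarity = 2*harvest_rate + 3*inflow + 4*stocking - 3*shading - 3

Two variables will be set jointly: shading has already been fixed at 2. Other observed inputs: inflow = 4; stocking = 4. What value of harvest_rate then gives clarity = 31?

With shading held at 2:
Substituting into the clarity equation gives clarity = 2*harvest_rate + 19.
Solve 2*harvest_rate + 19 = 31: harvest_rate = (31 - 19) / 2 = 6.

harvest_rate = 6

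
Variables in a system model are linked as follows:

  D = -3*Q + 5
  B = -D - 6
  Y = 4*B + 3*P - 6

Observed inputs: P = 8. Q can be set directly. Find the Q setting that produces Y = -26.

Q = 0

Substituting into the B equation gives B = 3*Q - 11.
This gives Y = 12*Q - 26.
Solve 12*Q - 26 = -26: Q = (-26 + 26) / 12 = 0.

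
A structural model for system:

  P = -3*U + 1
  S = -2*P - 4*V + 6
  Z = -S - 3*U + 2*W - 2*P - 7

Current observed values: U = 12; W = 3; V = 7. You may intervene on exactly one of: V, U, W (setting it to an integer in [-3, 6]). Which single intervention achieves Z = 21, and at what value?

Intervening on V: Z = 4*V - 43. Reaching 21 requires V = 16, outside [-3, 6].
Intervening on U: with other inputs at their observed values, Z = -3*U + 21. Solving for 21 gives U = 0, within [-3, 6].
Intervening on W: Z = 2*W - 21. Reaching 21 requires W = 21, outside [-3, 6].

set U = 0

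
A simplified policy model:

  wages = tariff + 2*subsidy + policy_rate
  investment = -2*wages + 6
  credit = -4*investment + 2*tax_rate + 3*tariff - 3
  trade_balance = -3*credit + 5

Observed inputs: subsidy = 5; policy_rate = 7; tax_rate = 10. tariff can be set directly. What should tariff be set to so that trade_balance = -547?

Substituting into the wages equation gives wages = tariff + 17.
investment becomes -2*tariff - 28.
credit becomes 11*tariff + 129.
Substituting into the trade_balance equation gives trade_balance = -33*tariff - 382.
Solve -33*tariff - 382 = -547: tariff = (-547 + 382) / -33 = 5.

tariff = 5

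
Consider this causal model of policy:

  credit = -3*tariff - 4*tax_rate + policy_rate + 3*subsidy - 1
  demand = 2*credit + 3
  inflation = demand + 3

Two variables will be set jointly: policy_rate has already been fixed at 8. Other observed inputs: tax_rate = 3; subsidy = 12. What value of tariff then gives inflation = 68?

With policy_rate held at 8:
Substituting into the credit equation gives credit = -3*tariff + 31.
Substituting into the demand equation gives demand = -6*tariff + 65.
This gives inflation = -6*tariff + 68.
Solve -6*tariff + 68 = 68: tariff = (68 - 68) / -6 = 0.

tariff = 0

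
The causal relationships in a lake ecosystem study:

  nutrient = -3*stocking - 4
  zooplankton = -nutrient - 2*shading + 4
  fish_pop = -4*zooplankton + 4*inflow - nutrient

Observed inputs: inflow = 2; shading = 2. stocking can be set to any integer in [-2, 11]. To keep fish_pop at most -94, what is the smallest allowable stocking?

stocking = 10

Substituting into the zooplankton equation gives zooplankton = 3*stocking + 4.
fish_pop becomes -9*stocking - 4.
Require -9*stocking - 4 ≤ -94, so stocking ≥ 10.
The smallest integer in [-2, 11] satisfying this is 10.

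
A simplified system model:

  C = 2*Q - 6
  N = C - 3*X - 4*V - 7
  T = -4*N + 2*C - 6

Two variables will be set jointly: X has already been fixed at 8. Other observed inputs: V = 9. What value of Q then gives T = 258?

Q = 4

With X held at 8:
Substituting into the N equation gives N = 2*Q - 73.
This gives T = -4*Q + 274.
Solve -4*Q + 274 = 258: Q = (258 - 274) / -4 = 4.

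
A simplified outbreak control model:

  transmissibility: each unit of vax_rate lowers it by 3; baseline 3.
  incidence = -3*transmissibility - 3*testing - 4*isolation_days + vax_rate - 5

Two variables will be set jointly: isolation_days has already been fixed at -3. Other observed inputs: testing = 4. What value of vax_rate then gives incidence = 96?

vax_rate = 11

With isolation_days held at -3:
Substituting into the incidence equation gives incidence = 10*vax_rate - 14.
Solve 10*vax_rate - 14 = 96: vax_rate = (96 + 14) / 10 = 11.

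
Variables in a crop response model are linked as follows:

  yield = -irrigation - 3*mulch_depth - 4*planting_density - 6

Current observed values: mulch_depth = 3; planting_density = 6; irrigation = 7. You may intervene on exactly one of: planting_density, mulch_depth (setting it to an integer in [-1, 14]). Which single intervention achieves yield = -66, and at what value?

Intervening on planting_density: with other inputs at their observed values, yield = -4*planting_density - 22. Solving for -66 gives planting_density = 11, within [-1, 14].
Intervening on mulch_depth: yield = -3*mulch_depth - 37. Reaching -66 requires mulch_depth = 29/3, not an integer.

set planting_density = 11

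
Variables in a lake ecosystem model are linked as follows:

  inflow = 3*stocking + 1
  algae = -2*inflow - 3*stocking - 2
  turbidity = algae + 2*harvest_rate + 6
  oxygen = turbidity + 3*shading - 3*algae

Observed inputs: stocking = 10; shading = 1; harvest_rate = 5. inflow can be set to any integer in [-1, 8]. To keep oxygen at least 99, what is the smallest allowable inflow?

Intervening on inflow fixes its value directly, overriding its dependence on stocking.
Substituting into the algae equation gives algae = -2*inflow - 32.
This gives turbidity = -2*inflow - 16.
Substituting into the oxygen equation gives oxygen = 4*inflow + 83.
Require 4*inflow + 83 ≥ 99, so inflow ≥ 4.
The smallest integer in [-1, 8] satisfying this is 4.

inflow = 4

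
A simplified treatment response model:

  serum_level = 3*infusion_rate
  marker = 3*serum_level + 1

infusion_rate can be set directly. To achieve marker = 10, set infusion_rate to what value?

infusion_rate = 1

Substituting into the marker equation gives marker = 9*infusion_rate + 1.
Solve 9*infusion_rate + 1 = 10: infusion_rate = (10 - 1) / 9 = 1.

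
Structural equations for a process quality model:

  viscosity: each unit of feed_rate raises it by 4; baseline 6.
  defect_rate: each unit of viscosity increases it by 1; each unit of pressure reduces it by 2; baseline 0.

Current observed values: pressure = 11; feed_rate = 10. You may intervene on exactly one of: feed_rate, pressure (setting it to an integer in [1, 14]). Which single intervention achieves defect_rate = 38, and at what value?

set pressure = 4

Intervening on feed_rate: defect_rate = 4*feed_rate - 16. Reaching 38 requires feed_rate = 27/2, not an integer.
Intervening on pressure: with other inputs at their observed values, defect_rate = -2*pressure + 46. Solving for 38 gives pressure = 4, within [1, 14].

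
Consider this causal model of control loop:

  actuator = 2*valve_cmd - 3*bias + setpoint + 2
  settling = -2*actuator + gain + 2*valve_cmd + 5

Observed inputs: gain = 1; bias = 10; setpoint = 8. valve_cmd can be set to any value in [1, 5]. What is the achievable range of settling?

36 to 44

Substituting into the actuator equation gives actuator = 2*valve_cmd - 20.
Substituting into the settling equation gives settling = -2*valve_cmd + 46.
Linear in valve_cmd, so extremes are at the endpoints: valve_cmd = 1 gives settling = 44; valve_cmd = 5 gives settling = 36.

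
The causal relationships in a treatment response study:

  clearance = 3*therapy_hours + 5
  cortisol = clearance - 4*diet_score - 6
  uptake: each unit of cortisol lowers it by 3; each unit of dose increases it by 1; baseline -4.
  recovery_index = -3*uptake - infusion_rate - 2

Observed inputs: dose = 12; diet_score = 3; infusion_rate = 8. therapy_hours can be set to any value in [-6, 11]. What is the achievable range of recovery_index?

-313 to 146

Substituting into the cortisol equation gives cortisol = 3*therapy_hours - 13.
So uptake = -9*therapy_hours + 47.
This gives recovery_index = 27*therapy_hours - 151.
Linear in therapy_hours, so extremes are at the endpoints: therapy_hours = -6 gives recovery_index = -313; therapy_hours = 11 gives recovery_index = 146.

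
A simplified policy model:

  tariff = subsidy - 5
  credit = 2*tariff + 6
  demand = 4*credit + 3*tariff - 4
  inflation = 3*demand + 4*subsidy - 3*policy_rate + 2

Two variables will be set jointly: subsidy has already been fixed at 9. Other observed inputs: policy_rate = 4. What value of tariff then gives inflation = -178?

With subsidy held at 9:
Intervening on tariff fixes its value directly, overriding its dependence on subsidy.
Substituting into the demand equation gives demand = 11*tariff + 20.
inflation becomes 33*tariff + 86.
Solve 33*tariff + 86 = -178: tariff = (-178 - 86) / 33 = -8.

tariff = -8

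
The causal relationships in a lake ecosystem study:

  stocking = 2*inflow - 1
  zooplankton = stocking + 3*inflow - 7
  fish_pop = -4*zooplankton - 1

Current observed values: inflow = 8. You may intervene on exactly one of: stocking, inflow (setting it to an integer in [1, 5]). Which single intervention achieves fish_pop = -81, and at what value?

set stocking = 3

Intervening on stocking: with other inputs at their observed values, fish_pop = -4*stocking - 69. Solving for -81 gives stocking = 3, within [1, 5].
Intervening on inflow: fish_pop = -20*inflow + 31. Reaching -81 requires inflow = 28/5, not an integer.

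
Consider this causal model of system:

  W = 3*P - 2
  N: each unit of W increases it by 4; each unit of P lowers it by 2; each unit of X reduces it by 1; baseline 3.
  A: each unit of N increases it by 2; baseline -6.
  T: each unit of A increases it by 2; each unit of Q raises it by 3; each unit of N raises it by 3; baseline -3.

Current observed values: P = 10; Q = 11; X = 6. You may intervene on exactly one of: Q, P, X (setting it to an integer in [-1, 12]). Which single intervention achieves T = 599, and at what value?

Intervening on Q: T = 3*Q + 608. Reaching 599 requires Q = -3, outside [-1, 12].
Intervening on P: T = 70*P - 59. Reaching 599 requires P = 47/5, not an integer.
Intervening on X: with other inputs at their observed values, T = -7*X + 683. Solving for 599 gives X = 12, within [-1, 12].

set X = 12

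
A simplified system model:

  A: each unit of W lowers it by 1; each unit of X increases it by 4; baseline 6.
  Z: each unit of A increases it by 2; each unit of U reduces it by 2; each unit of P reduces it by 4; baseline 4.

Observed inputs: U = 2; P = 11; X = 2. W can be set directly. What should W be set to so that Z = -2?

W = -7

Substituting into the A equation gives A = -W + 14.
Substituting into the Z equation gives Z = -2*W - 16.
Solve -2*W - 16 = -2: W = (-2 + 16) / -2 = -7.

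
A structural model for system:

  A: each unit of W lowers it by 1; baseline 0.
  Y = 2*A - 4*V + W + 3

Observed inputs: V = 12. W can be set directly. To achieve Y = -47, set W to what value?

W = 2

Substituting into the Y equation gives Y = -W - 45.
Solve -W - 45 = -47: W = (-47 + 45) / -1 = 2.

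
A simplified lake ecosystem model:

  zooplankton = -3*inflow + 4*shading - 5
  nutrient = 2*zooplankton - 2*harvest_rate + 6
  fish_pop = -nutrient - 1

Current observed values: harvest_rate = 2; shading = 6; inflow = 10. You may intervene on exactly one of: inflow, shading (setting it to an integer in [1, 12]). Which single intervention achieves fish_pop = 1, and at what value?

set inflow = 7

Intervening on inflow: with other inputs at their observed values, fish_pop = 6*inflow - 41. Solving for 1 gives inflow = 7, within [1, 12].
Intervening on shading: fish_pop = -8*shading + 67. Reaching 1 requires shading = 33/4, not an integer.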